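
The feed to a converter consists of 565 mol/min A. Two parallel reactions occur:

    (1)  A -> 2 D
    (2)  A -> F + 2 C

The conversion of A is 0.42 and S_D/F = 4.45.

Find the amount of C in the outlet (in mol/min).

Conversion of A: A consumed = 0.42 × 565 = 237.3 mol/min = 1ξ₁ + 1ξ₂.
Selectivity: 2ξ₁ / (1ξ₂) = 4.45 → ξ₁ = 2.225 ξ₂.
Substitute: (1·2.225 + 1) ξ₂ = 237.3 → ξ₂ = 73.58 mol/min, ξ₁ = 163.7 mol/min.
Outlet amounts (n = n₀ + Σ ν·ξ):
  A: 565 − 1(163.7) − 1(73.58) = 327.7
  D: 0 + 2(163.7) = 327.4
  F: 0 + 1(73.58) = 73.58
  C: 0 + 2(73.58) = 147.2

147 mol/min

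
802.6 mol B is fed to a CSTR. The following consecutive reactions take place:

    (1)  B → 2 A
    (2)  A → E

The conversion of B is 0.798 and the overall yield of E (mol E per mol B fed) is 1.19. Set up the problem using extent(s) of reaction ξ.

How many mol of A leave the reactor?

Conversion of B: B consumed = 1ξ₁ = 0.798 × 802.6 → ξ₁ = 640.5 mol.
Yield of E: 1ξ₂ / 802.6 = 1.19 → ξ₂ = 955.1 mol.
Outlet amounts (n = n₀ + Σ ν·ξ):
  B: 802.6 − 1(640.5) = 162.1
  A: 0 + 2(640.5) − 1(955.1) = 325.9
  E: 0 + 1(955.1) = 955.1

326 mol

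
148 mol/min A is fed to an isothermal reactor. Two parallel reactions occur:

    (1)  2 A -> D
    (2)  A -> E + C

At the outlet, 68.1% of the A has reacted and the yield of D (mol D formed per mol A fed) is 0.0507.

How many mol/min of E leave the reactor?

Yield of D: 1ξ₁ / 148 = 0.0507 → ξ₁ = 7.504 mol/min.
Conversion of A: 2ξ₁ + 1ξ₂ = 0.681 × 148 = 100.8 → ξ₂ = 85.78 mol/min.
Outlet amounts (n = n₀ + Σ ν·ξ):
  A: 148 − 2(7.504) − 1(85.78) = 47.21
  D: 0 + 1(7.504) = 7.504
  E: 0 + 1(85.78) = 85.78
  C: 0 + 1(85.78) = 85.78

85.8 mol/min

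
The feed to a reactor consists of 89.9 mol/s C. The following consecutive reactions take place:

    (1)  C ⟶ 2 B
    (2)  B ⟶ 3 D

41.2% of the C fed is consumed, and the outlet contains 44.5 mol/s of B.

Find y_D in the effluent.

0.477

Conversion of C: C consumed = 1ξ₁ = 0.412 × 89.9 → ξ₁ = 37.04 mol/s.
B balance: n_B = 0 + 2ξ₁ − 1ξ₂ = 44.5 → ξ₂ = (2·37.04 − 44.5)/1 = 29.58 mol/s.
Outlet amounts (n = n₀ + Σ ν·ξ):
  C: 89.9 − 1(37.04) = 52.86
  B: 0 + 2(37.04) − 1(29.58) = 44.5
  D: 0 + 3(29.58) = 88.73
Total out = 186.1 mol/s; y_D = 88.73 / 186.1 = 0.4768.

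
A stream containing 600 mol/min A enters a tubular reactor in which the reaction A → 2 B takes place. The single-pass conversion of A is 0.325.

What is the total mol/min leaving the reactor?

A reacted = 0.325 × 600 = 195 mol/min; ν_A = −1, so ξ = 195/1 = 195 mol/min.
Outlet amounts (n = n₀ + ν ξ):
  A: 600 − 1(195) = 405
  B: 0 + 2(195) = 390
Total out = 405 + 390 = 795 mol/min.

795 mol/min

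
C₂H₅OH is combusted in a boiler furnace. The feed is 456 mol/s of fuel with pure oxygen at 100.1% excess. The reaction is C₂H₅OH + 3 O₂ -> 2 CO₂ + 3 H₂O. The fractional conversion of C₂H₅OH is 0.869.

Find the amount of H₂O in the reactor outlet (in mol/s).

1190 mol/s

Stoichiometric O₂ = 3 × 456 = 1368 mol/s; O₂ fed = 1368 × 2.001 = 2737 mol/s.
Fuel reacted = 0.869 × 456 → ξ = 396.3 mol/s.
Outlet (n = n₀ + ν ξ):
  C₂H₅OH: 456 − 1(396.3) = 59.74
  O₂: 2737 − 3(396.3) = 1549
  CO₂: 0 + 2(396.3) = 792.5
  H₂O: 0 + 3(396.3) = 1189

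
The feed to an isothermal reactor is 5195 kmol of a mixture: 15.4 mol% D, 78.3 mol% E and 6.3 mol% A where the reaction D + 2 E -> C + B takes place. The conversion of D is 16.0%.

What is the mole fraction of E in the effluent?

0.752

D reacted = 0.16 × 800 = 128 kmol; ν_D = −1, so ξ = 128/1 = 128 kmol.
Outlet amounts (n = n₀ + ν ξ):
  D: 800 − 1(128) = 672
  E: 4068 − 2(128) = 3812
  C: 0 + 1(128) = 128
  B: 0 + 1(128) = 128
  A: 327.3 (inert)
Total out = 5067 kmol; y_E = 3812 / 5067 = 0.7523.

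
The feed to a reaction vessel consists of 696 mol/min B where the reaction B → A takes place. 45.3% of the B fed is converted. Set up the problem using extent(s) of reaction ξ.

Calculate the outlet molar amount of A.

B reacted = 0.453 × 696 = 315.3 mol/min; ν_B = −1, so ξ = 315.3/1 = 315.3 mol/min.
Outlet amounts (n = n₀ + ν ξ):
  B: 696 − 1(315.3) = 380.7
  A: 0 + 1(315.3) = 315.3

315 mol/min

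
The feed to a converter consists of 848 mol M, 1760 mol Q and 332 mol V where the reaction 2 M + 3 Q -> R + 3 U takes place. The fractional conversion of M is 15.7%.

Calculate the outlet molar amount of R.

M reacted = 0.157 × 848 = 133.1 mol; ν_M = −2, so ξ = 133.1/2 = 66.57 mol.
Outlet amounts (n = n₀ + ν ξ):
  M: 848 − 2(66.57) = 714.9
  Q: 1760 − 3(66.57) = 1560
  R: 0 + 1(66.57) = 66.57
  U: 0 + 3(66.57) = 199.7
  V: 332 (inert)

66.6 mol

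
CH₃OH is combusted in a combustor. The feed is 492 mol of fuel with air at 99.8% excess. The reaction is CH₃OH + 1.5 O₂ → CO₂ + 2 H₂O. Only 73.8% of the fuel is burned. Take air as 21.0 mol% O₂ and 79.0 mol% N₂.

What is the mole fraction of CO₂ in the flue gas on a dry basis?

0.0521

Stoichiometric O₂ = 1.5 × 492 = 738 mol; O₂ fed = 738 × 1.998 = 1475 mol.
N₂ fed = 1475 × 79/21 = 5547 mol.
Fuel reacted = 0.738 × 492 → ξ = 363.1 mol.
Outlet (n = n₀ + ν ξ):
  CH₃OH: 492 − 1(363.1) = 128.9
  O₂: 1475 − 1.5(363.1) = 929.9
  N₂: 5547 (inert)
  CO₂: 0 + 1(363.1) = 363.1
  H₂O: 0 + 2(363.1) = 726.2
Dry total = 6969 mol; y_CO₂ (dry) = 363.1 / 6969 = 0.0521.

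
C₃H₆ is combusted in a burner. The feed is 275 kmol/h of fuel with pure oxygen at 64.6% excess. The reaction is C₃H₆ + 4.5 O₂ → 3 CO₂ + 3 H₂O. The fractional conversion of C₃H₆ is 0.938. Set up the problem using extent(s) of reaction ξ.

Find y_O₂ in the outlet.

Stoichiometric O₂ = 4.5 × 275 = 1238 kmol/h; O₂ fed = 1238 × 1.646 = 2037 kmol/h.
Fuel reacted = 0.938 × 275 → ξ = 257.9 kmol/h.
Outlet (n = n₀ + ν ξ):
  C₃H₆: 275 − 1(257.9) = 17.05
  O₂: 2037 − 4.5(257.9) = 876.2
  CO₂: 0 + 3(257.9) = 773.8
  H₂O: 0 + 3(257.9) = 773.8
Total out = 2441 kmol/h; y_O₂ = 876.2 / 2441 = 0.3589.

0.359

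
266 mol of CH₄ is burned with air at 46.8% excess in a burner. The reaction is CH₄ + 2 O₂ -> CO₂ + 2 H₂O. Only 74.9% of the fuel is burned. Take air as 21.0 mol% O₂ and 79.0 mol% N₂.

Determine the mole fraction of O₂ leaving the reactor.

0.096

Stoichiometric O₂ = 2 × 266 = 532 mol; O₂ fed = 532 × 1.468 = 781 mol.
N₂ fed = 781 × 79/21 = 2938 mol.
Fuel reacted = 0.749 × 266 → ξ = 199.2 mol.
Outlet (n = n₀ + ν ξ):
  CH₄: 266 − 1(199.2) = 66.77
  O₂: 781 − 2(199.2) = 382.5
  N₂: 2938 (inert)
  CO₂: 0 + 1(199.2) = 199.2
  H₂O: 0 + 2(199.2) = 398.5
Total out = 3985 mol; y_O₂ = 382.5 / 3985 = 0.09599.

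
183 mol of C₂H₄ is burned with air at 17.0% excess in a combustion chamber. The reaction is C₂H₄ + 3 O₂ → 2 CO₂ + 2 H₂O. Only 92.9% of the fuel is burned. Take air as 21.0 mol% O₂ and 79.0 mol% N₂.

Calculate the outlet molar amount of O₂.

Stoichiometric O₂ = 3 × 183 = 549 mol; O₂ fed = 549 × 1.170 = 642.3 mol.
N₂ fed = 642.3 × 79/21 = 2416 mol.
Fuel reacted = 0.929 × 183 → ξ = 170 mol.
Outlet (n = n₀ + ν ξ):
  C₂H₄: 183 − 1(170) = 12.99
  O₂: 642.3 − 3(170) = 132.3
  N₂: 2416 (inert)
  CO₂: 0 + 2(170) = 340
  H₂O: 0 + 2(170) = 340

132 mol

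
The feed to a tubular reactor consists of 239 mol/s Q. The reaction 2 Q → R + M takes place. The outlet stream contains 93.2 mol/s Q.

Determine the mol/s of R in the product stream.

72.9 mol/s

For Q: n = n₀ − 2ξ → 93.2 = 239 − 2ξ, giving ξ = 72.9 mol/s.
Outlet amounts (n = n₀ + ν ξ):
  Q: 239 − 2(72.9) = 93.2
  R: 0 + 1(72.9) = 72.9
  M: 0 + 1(72.9) = 72.9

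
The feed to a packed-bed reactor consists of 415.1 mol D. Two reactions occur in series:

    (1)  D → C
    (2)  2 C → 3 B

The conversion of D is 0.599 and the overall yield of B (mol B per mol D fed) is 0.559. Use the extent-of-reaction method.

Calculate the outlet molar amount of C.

94 mol

Conversion of D: D consumed = 1ξ₁ = 0.599 × 415.1 → ξ₁ = 248.6 mol.
Yield of B: 3ξ₂ / 415.1 = 0.559 → ξ₂ = 77.35 mol.
Outlet amounts (n = n₀ + Σ ν·ξ):
  D: 415.1 − 1(248.6) = 166.5
  C: 0 + 1(248.6) − 2(77.35) = 93.95
  B: 0 + 3(77.35) = 232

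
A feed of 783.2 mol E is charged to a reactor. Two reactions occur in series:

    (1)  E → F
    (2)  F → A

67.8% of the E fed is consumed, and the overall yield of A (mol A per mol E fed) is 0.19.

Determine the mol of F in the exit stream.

382 mol

Conversion of E: E consumed = 1ξ₁ = 0.678 × 783.2 → ξ₁ = 531 mol.
Yield of A: 1ξ₂ / 783.2 = 0.19 → ξ₂ = 148.8 mol.
Outlet amounts (n = n₀ + Σ ν·ξ):
  E: 783.2 − 1(531) = 252.2
  F: 0 + 1(531) − 1(148.8) = 382.2
  A: 0 + 1(148.8) = 148.8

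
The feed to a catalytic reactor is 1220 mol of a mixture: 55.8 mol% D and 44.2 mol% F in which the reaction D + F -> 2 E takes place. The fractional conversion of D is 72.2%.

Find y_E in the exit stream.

0.806

D reacted = 0.722 × 680.8 = 491.5 mol; ν_D = −1, so ξ = 491.5/1 = 491.5 mol.
Outlet amounts (n = n₀ + ν ξ):
  D: 680.8 − 1(491.5) = 189.3
  F: 539.2 − 1(491.5) = 47.73
  E: 0 + 2(491.5) = 983
Total out = 1220 mol; y_E = 983 / 1220 = 0.8058.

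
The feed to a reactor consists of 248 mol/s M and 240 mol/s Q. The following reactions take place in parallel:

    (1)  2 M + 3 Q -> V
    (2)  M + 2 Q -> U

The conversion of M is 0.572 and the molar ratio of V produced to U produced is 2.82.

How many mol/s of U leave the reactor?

21.4 mol/s

Conversion of M: M consumed = 0.572 × 248 = 141.9 mol/s = 2ξ₁ + 1ξ₂.
Selectivity: 1ξ₁ / (1ξ₂) = 2.82 → ξ₁ = 2.82 ξ₂.
Substitute: (2·2.82 + 1) ξ₂ = 141.9 → ξ₂ = 21.36 mol/s, ξ₁ = 60.25 mol/s.
Outlet amounts (n = n₀ + Σ ν·ξ):
  M: 248 − 2(60.25) − 1(21.36) = 106.1
  Q: 240 − 3(60.25) − 2(21.36) = 16.53
  V: 0 + 1(60.25) = 60.25
  U: 0 + 1(21.36) = 21.36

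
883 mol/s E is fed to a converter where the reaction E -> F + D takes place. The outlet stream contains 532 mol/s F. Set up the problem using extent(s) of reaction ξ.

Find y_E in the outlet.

For F: n = n₀ + 1ξ → 532 = 0 + 1ξ, giving ξ = 532 mol/s.
Outlet amounts (n = n₀ + ν ξ):
  E: 883 − 1(532) = 351
  F: 0 + 1(532) = 532
  D: 0 + 1(532) = 532
Total out = 1415 mol/s; y_E = 351 / 1415 = 0.2481.

0.248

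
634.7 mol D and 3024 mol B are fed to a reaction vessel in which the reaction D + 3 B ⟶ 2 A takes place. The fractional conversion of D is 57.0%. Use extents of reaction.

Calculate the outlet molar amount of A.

724 mol

D reacted = 0.57 × 634.7 = 361.8 mol; ν_D = −1, so ξ = 361.8/1 = 361.8 mol.
Outlet amounts (n = n₀ + ν ξ):
  D: 634.7 − 1(361.8) = 272.9
  B: 3024 − 3(361.8) = 1939
  A: 0 + 2(361.8) = 723.6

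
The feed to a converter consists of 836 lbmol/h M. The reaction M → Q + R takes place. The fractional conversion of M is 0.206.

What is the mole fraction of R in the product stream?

M reacted = 0.206 × 836 = 172.2 lbmol/h; ν_M = −1, so ξ = 172.2/1 = 172.2 lbmol/h.
Outlet amounts (n = n₀ + ν ξ):
  M: 836 − 1(172.2) = 663.8
  Q: 0 + 1(172.2) = 172.2
  R: 0 + 1(172.2) = 172.2
Total out = 1008 lbmol/h; y_R = 172.2 / 1008 = 0.1708.

0.171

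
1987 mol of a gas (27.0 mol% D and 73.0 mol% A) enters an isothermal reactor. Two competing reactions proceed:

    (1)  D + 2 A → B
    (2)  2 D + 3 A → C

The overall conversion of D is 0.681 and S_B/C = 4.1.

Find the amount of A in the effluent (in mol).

Conversion of D: D consumed = 0.681 × 536.5 = 365.3 mol = 1ξ₁ + 2ξ₂.
Selectivity: 1ξ₁ / (1ξ₂) = 4.1 → ξ₁ = 4.1 ξ₂.
Substitute: (1·4.1 + 2) ξ₂ = 365.3 → ξ₂ = 59.89 mol, ξ₁ = 245.6 mol.
Outlet amounts (n = n₀ + Σ ν·ξ):
  D: 536.5 − 1(245.6) − 2(59.89) = 171.1
  A: 1451 − 2(245.6) − 3(59.89) = 779.7
  B: 0 + 1(245.6) = 245.6
  C: 0 + 1(59.89) = 59.89

780 mol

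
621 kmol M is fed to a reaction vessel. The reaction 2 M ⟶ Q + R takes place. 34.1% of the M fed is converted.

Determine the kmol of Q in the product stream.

106 kmol

M reacted = 0.341 × 621 = 211.8 kmol; ν_M = −2, so ξ = 211.8/2 = 105.9 kmol.
Outlet amounts (n = n₀ + ν ξ):
  M: 621 − 2(105.9) = 409.2
  Q: 0 + 1(105.9) = 105.9
  R: 0 + 1(105.9) = 105.9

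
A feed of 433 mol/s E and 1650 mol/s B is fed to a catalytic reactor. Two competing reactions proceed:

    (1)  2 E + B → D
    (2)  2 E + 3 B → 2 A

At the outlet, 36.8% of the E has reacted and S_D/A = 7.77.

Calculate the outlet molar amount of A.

Conversion of E: E consumed = 0.368 × 433 = 159.3 mol/s = 2ξ₁ + 2ξ₂.
Selectivity: 1ξ₁ / (2ξ₂) = 7.77 → ξ₁ = 15.54 ξ₂.
Substitute: (2·15.54 + 2) ξ₂ = 159.3 → ξ₂ = 4.817 mol/s, ξ₁ = 74.86 mol/s.
Outlet amounts (n = n₀ + Σ ν·ξ):
  E: 433 − 2(74.86) − 2(4.817) = 273.7
  B: 1650 − 1(74.86) − 3(4.817) = 1561
  D: 0 + 1(74.86) = 74.86
  A: 0 + 2(4.817) = 9.634

9.63 mol/s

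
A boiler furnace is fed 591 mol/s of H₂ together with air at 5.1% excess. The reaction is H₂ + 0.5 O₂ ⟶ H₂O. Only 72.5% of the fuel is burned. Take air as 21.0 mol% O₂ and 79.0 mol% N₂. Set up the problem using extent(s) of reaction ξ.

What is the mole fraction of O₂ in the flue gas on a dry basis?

0.0675

Stoichiometric O₂ = 0.5 × 591 = 295.5 mol/s; O₂ fed = 295.5 × 1.051 = 310.6 mol/s.
N₂ fed = 310.6 × 79/21 = 1168 mol/s.
Fuel reacted = 0.725 × 591 → ξ = 428.5 mol/s.
Outlet (n = n₀ + ν ξ):
  H₂: 591 − 1(428.5) = 162.5
  O₂: 310.6 − 0.5(428.5) = 96.33
  N₂: 1168 (inert)
  H₂O: 0 + 1(428.5) = 428.5
Dry total = 1427 mol/s; y_O₂ (dry) = 96.33 / 1427 = 0.0675.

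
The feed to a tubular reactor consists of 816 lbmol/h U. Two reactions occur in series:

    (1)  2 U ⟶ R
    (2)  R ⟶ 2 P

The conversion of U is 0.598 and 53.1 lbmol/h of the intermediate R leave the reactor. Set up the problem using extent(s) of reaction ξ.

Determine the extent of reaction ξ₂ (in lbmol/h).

ξ₂ = 191 lbmol/h

Conversion of U: U consumed = 2ξ₁ = 0.598 × 816 → ξ₁ = 244 lbmol/h.
R balance: n_R = 0 + 1ξ₁ − 1ξ₂ = 53.1 → ξ₂ = (1·244 − 53.1)/1 = 190.9 lbmol/h.
Outlet amounts (n = n₀ + Σ ν·ξ):
  U: 816 − 2(244) = 328
  R: 0 + 1(244) − 1(190.9) = 53.1
  P: 0 + 2(190.9) = 381.8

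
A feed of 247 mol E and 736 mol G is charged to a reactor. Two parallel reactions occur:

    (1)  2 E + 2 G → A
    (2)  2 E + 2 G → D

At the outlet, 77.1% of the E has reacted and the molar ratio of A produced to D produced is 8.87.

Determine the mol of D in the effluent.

9.65 mol

Conversion of E: E consumed = 0.771 × 247 = 190.4 mol = 2ξ₁ + 2ξ₂.
Selectivity: 1ξ₁ / (1ξ₂) = 8.87 → ξ₁ = 8.87 ξ₂.
Substitute: (2·8.87 + 2) ξ₂ = 190.4 → ξ₂ = 9.647 mol, ξ₁ = 85.57 mol.
Outlet amounts (n = n₀ + Σ ν·ξ):
  E: 247 − 2(85.57) − 2(9.647) = 56.56
  G: 736 − 2(85.57) − 2(9.647) = 545.6
  A: 0 + 1(85.57) = 85.57
  D: 0 + 1(9.647) = 9.647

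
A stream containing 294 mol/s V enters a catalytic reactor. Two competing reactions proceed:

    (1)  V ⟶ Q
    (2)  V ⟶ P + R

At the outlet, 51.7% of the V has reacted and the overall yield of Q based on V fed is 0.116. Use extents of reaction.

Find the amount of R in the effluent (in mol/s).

118 mol/s

Yield of Q: 1ξ₁ / 294 = 0.116 → ξ₁ = 34.1 mol/s.
Conversion of V: 1ξ₁ + 1ξ₂ = 0.517 × 294 = 152 → ξ₂ = 117.9 mol/s.
Outlet amounts (n = n₀ + Σ ν·ξ):
  V: 294 − 1(34.1) − 1(117.9) = 142
  Q: 0 + 1(34.1) = 34.1
  P: 0 + 1(117.9) = 117.9
  R: 0 + 1(117.9) = 117.9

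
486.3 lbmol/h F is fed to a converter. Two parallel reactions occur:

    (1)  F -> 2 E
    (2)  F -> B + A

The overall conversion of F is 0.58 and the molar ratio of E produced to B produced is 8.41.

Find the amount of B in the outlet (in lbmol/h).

Conversion of F: F consumed = 0.58 × 486.3 = 282.1 lbmol/h = 1ξ₁ + 1ξ₂.
Selectivity: 2ξ₁ / (1ξ₂) = 8.41 → ξ₁ = 4.205 ξ₂.
Substitute: (1·4.205 + 1) ξ₂ = 282.1 → ξ₂ = 54.19 lbmol/h, ξ₁ = 227.9 lbmol/h.
Outlet amounts (n = n₀ + Σ ν·ξ):
  F: 486.3 − 1(227.9) − 1(54.19) = 204.2
  E: 0 + 2(227.9) = 455.7
  B: 0 + 1(54.19) = 54.19
  A: 0 + 1(54.19) = 54.19

54.2 lbmol/h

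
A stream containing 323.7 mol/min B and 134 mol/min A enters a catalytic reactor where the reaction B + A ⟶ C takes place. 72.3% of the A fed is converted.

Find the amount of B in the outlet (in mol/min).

227 mol/min

A reacted = 0.723 × 134 = 96.88 mol/min; ν_A = −1, so ξ = 96.88/1 = 96.88 mol/min.
Outlet amounts (n = n₀ + ν ξ):
  B: 323.7 − 1(96.88) = 226.8
  A: 134 − 1(96.88) = 37.12
  C: 0 + 1(96.88) = 96.88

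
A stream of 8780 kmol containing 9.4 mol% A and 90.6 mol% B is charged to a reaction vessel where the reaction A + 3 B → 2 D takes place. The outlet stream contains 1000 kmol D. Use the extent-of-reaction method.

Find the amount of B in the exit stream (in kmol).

For D: n = n₀ + 2ξ → 1000 = 0 + 2ξ, giving ξ = 500 kmol.
Outlet amounts (n = n₀ + ν ξ):
  A: 825.3 − 1(500) = 325.3
  B: 7955 − 3(500) = 6455
  D: 0 + 2(500) = 1000

6450 kmol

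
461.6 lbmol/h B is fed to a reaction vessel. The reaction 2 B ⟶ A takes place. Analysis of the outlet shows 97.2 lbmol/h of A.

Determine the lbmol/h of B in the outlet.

For A: n = n₀ + 1ξ → 97.2 = 0 + 1ξ, giving ξ = 97.2 lbmol/h.
Outlet amounts (n = n₀ + ν ξ):
  B: 461.6 − 2(97.2) = 267.2
  A: 0 + 1(97.2) = 97.2

267 lbmol/h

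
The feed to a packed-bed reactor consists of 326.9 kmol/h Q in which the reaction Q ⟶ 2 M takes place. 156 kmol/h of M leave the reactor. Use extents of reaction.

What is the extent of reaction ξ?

For M: n = n₀ + 2ξ → 156 = 0 + 2ξ, giving ξ = 78 kmol/h.
Outlet amounts (n = n₀ + ν ξ):
  Q: 326.9 − 1(78) = 248.9
  M: 0 + 2(78) = 156

ξ = 78 kmol/h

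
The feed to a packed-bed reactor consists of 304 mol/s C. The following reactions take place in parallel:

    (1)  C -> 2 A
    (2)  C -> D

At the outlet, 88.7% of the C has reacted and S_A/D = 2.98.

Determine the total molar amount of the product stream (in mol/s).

465 mol/s

Conversion of C: C consumed = 0.887 × 304 = 269.6 mol/s = 1ξ₁ + 1ξ₂.
Selectivity: 2ξ₁ / (1ξ₂) = 2.98 → ξ₁ = 1.49 ξ₂.
Substitute: (1·1.49 + 1) ξ₂ = 269.6 → ξ₂ = 108.3 mol/s, ξ₁ = 161.4 mol/s.
Outlet amounts (n = n₀ + Σ ν·ξ):
  C: 304 − 1(161.4) − 1(108.3) = 34.35
  A: 0 + 2(161.4) = 322.7
  D: 0 + 1(108.3) = 108.3
Total out = 34.35 + 322.7 + 108.3 = 465.4 mol/s.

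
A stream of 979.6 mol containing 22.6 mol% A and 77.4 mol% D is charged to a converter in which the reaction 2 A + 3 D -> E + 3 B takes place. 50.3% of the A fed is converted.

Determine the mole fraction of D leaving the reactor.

0.64

A reacted = 0.503 × 221.4 = 111.4 mol; ν_A = −2, so ξ = 111.4/2 = 55.68 mol.
Outlet amounts (n = n₀ + ν ξ):
  A: 221.4 − 2(55.68) = 110
  D: 758.2 − 3(55.68) = 591.2
  E: 0 + 1(55.68) = 55.68
  B: 0 + 3(55.68) = 167
Total out = 923.9 mol; y_D = 591.2 / 923.9 = 0.6399.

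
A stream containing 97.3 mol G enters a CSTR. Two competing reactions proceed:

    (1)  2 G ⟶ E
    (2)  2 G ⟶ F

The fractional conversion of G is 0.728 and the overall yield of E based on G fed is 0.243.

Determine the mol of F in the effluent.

11.8 mol

Yield of E: 1ξ₁ / 97.3 = 0.243 → ξ₁ = 23.64 mol.
Conversion of G: 2ξ₁ + 2ξ₂ = 0.728 × 97.3 = 70.83 → ξ₂ = 11.77 mol.
Outlet amounts (n = n₀ + Σ ν·ξ):
  G: 97.3 − 2(23.64) − 2(11.77) = 26.47
  E: 0 + 1(23.64) = 23.64
  F: 0 + 1(11.77) = 11.77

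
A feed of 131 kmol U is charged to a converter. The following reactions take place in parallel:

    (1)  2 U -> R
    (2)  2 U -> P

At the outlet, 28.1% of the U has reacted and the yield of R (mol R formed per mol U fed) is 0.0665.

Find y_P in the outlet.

Yield of R: 1ξ₁ / 131 = 0.0665 → ξ₁ = 8.712 kmol.
Conversion of U: 2ξ₁ + 2ξ₂ = 0.281 × 131 = 36.81 → ξ₂ = 9.694 kmol.
Outlet amounts (n = n₀ + Σ ν·ξ):
  U: 131 − 2(8.712) − 2(9.694) = 94.19
  R: 0 + 1(8.712) = 8.712
  P: 0 + 1(9.694) = 9.694
Total out = 112.6 kmol; y_P = 9.694 / 112.6 = 0.0861.

0.0861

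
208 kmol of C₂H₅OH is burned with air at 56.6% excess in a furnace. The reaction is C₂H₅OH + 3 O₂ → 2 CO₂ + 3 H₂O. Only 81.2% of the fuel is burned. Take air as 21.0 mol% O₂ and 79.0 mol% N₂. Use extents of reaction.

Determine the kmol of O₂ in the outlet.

Stoichiometric O₂ = 3 × 208 = 624 kmol; O₂ fed = 624 × 1.566 = 977.2 kmol.
N₂ fed = 977.2 × 79/21 = 3676 kmol.
Fuel reacted = 0.812 × 208 → ξ = 168.9 kmol.
Outlet (n = n₀ + ν ξ):
  C₂H₅OH: 208 − 1(168.9) = 39.1
  O₂: 977.2 − 3(168.9) = 470.5
  N₂: 3676 (inert)
  CO₂: 0 + 2(168.9) = 337.8
  H₂O: 0 + 3(168.9) = 506.7

470 kmol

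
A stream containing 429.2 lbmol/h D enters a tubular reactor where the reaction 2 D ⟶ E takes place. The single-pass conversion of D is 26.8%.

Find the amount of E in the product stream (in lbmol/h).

57.5 lbmol/h

D reacted = 0.268 × 429.2 = 115 lbmol/h; ν_D = −2, so ξ = 115/2 = 57.51 lbmol/h.
Outlet amounts (n = n₀ + ν ξ):
  D: 429.2 − 2(57.51) = 314.2
  E: 0 + 1(57.51) = 57.51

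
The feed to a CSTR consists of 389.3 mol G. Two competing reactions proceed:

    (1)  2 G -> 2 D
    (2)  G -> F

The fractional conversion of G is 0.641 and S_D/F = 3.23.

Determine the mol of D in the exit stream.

191 mol

Conversion of G: G consumed = 0.641 × 389.3 = 249.5 mol = 2ξ₁ + 1ξ₂.
Selectivity: 2ξ₁ / (1ξ₂) = 3.23 → ξ₁ = 1.615 ξ₂.
Substitute: (2·1.615 + 1) ξ₂ = 249.5 → ξ₂ = 58.99 mol, ξ₁ = 95.27 mol.
Outlet amounts (n = n₀ + Σ ν·ξ):
  G: 389.3 − 2(95.27) − 1(58.99) = 139.8
  D: 0 + 2(95.27) = 190.5
  F: 0 + 1(58.99) = 58.99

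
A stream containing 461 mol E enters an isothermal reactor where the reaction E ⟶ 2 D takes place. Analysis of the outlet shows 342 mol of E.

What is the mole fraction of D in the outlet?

0.41

For E: n = n₀ − 1ξ → 342 = 461 − 1ξ, giving ξ = 119 mol.
Outlet amounts (n = n₀ + ν ξ):
  E: 461 − 1(119) = 342
  D: 0 + 2(119) = 238
Total out = 580 mol; y_D = 238 / 580 = 0.4103.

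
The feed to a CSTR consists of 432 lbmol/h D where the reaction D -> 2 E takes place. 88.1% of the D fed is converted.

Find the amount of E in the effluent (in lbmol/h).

D reacted = 0.881 × 432 = 380.6 lbmol/h; ν_D = −1, so ξ = 380.6/1 = 380.6 lbmol/h.
Outlet amounts (n = n₀ + ν ξ):
  D: 432 − 1(380.6) = 51.41
  E: 0 + 2(380.6) = 761.2

761 lbmol/h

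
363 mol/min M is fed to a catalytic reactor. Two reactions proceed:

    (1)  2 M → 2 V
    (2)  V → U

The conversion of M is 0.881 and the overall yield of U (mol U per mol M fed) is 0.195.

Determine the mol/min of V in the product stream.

Conversion of M: M consumed = 2ξ₁ = 0.881 × 363 → ξ₁ = 159.9 mol/min.
Yield of U: 1ξ₂ / 363 = 0.195 → ξ₂ = 70.78 mol/min.
Outlet amounts (n = n₀ + Σ ν·ξ):
  M: 363 − 2(159.9) = 43.2
  V: 0 + 2(159.9) − 1(70.78) = 249
  U: 0 + 1(70.78) = 70.78

249 mol/min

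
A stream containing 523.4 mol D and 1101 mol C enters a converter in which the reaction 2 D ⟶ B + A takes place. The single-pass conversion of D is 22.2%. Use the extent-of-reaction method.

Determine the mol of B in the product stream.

58.1 mol

D reacted = 0.222 × 523.4 = 116.2 mol; ν_D = −2, so ξ = 116.2/2 = 58.1 mol.
Outlet amounts (n = n₀ + ν ξ):
  D: 523.4 − 2(58.1) = 407.2
  B: 0 + 1(58.1) = 58.1
  A: 0 + 1(58.1) = 58.1
  C: 1101 (inert)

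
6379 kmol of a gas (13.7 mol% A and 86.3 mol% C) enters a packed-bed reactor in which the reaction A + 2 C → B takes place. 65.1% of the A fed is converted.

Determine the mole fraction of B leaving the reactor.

A reacted = 0.651 × 873.9 = 568.9 kmol; ν_A = −1, so ξ = 568.9/1 = 568.9 kmol.
Outlet amounts (n = n₀ + ν ξ):
  A: 873.9 − 1(568.9) = 305
  C: 5505 − 2(568.9) = 4367
  B: 0 + 1(568.9) = 568.9
Total out = 5241 kmol; y_B = 568.9 / 5241 = 0.1085.

0.109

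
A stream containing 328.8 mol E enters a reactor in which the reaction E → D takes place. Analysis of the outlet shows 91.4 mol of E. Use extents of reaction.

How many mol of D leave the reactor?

237 mol

For E: n = n₀ − 1ξ → 91.4 = 328.8 − 1ξ, giving ξ = 237.4 mol.
Outlet amounts (n = n₀ + ν ξ):
  E: 328.8 − 1(237.4) = 91.4
  D: 0 + 1(237.4) = 237.4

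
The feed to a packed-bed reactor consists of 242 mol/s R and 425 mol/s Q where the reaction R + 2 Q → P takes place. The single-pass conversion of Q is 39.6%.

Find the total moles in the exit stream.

499 mol/s

Q reacted = 0.396 × 425 = 168.3 mol/s; ν_Q = −2, so ξ = 168.3/2 = 84.15 mol/s.
Outlet amounts (n = n₀ + ν ξ):
  R: 242 − 1(84.15) = 157.8
  Q: 425 − 2(84.15) = 256.7
  P: 0 + 1(84.15) = 84.15
Total out = 157.8 + 256.7 + 84.15 = 498.7 mol/s.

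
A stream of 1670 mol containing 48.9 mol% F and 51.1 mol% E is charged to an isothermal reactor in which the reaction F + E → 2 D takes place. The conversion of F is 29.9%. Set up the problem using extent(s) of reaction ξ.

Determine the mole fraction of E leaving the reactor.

F reacted = 0.299 × 816.6 = 244.2 mol; ν_F = −1, so ξ = 244.2/1 = 244.2 mol.
Outlet amounts (n = n₀ + ν ξ):
  F: 816.6 − 1(244.2) = 572.5
  E: 853.4 − 1(244.2) = 609.2
  D: 0 + 2(244.2) = 488.3
Total out = 1670 mol; y_E = 609.2 / 1670 = 0.3648.

0.365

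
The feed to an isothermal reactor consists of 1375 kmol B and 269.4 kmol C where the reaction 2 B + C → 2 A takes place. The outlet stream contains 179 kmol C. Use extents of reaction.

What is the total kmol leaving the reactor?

For C: n = n₀ − 1ξ → 179 = 269.4 − 1ξ, giving ξ = 90.4 kmol.
Outlet amounts (n = n₀ + ν ξ):
  B: 1375 − 2(90.4) = 1194
  C: 269.4 − 1(90.4) = 179
  A: 0 + 2(90.4) = 180.8
Total out = 1194 + 179 + 180.8 = 1554 kmol.

1550 kmol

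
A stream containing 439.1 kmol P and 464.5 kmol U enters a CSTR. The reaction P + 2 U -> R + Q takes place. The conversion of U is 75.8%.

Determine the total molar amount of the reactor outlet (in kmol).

U reacted = 0.758 × 464.5 = 352.1 kmol; ν_U = −2, so ξ = 352.1/2 = 176 kmol.
Outlet amounts (n = n₀ + ν ξ):
  P: 439.1 − 1(176) = 263.1
  U: 464.5 − 2(176) = 112.4
  R: 0 + 1(176) = 176
  Q: 0 + 1(176) = 176
Total out = 263.1 + 112.4 + 176 + 176 = 727.6 kmol.

728 kmol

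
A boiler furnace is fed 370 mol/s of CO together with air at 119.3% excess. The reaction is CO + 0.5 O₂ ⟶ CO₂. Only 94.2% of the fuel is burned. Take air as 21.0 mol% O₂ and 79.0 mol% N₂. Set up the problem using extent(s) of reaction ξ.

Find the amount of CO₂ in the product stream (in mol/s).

349 mol/s

Stoichiometric O₂ = 0.5 × 370 = 185 mol/s; O₂ fed = 185 × 2.193 = 405.7 mol/s.
N₂ fed = 405.7 × 79/21 = 1526 mol/s.
Fuel reacted = 0.942 × 370 → ξ = 348.5 mol/s.
Outlet (n = n₀ + ν ξ):
  CO: 370 − 1(348.5) = 21.46
  O₂: 405.7 − 0.5(348.5) = 231.4
  N₂: 1526 (inert)
  CO₂: 0 + 1(348.5) = 348.5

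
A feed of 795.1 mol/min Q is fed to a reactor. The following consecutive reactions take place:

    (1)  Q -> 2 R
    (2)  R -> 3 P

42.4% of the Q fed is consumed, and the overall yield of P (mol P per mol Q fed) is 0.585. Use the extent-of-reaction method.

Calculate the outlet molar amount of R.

519 mol/min

Conversion of Q: Q consumed = 1ξ₁ = 0.424 × 795.1 → ξ₁ = 337.1 mol/min.
Yield of P: 3ξ₂ / 795.1 = 0.585 → ξ₂ = 155 mol/min.
Outlet amounts (n = n₀ + Σ ν·ξ):
  Q: 795.1 − 1(337.1) = 458
  R: 0 + 2(337.1) − 1(155) = 519.2
  P: 0 + 3(155) = 465.1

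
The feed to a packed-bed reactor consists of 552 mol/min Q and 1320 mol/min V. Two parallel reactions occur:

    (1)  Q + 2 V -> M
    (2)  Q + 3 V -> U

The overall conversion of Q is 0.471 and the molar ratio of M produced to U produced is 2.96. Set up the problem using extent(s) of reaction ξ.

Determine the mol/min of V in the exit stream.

Conversion of Q: Q consumed = 0.471 × 552 = 260 mol/min = 1ξ₁ + 1ξ₂.
Selectivity: 1ξ₁ / (1ξ₂) = 2.96 → ξ₁ = 2.96 ξ₂.
Substitute: (1·2.96 + 1) ξ₂ = 260 → ξ₂ = 65.65 mol/min, ξ₁ = 194.3 mol/min.
Outlet amounts (n = n₀ + Σ ν·ξ):
  Q: 552 − 1(194.3) − 1(65.65) = 292
  V: 1320 − 2(194.3) − 3(65.65) = 734.4
  M: 0 + 1(194.3) = 194.3
  U: 0 + 1(65.65) = 65.65

734 mol/min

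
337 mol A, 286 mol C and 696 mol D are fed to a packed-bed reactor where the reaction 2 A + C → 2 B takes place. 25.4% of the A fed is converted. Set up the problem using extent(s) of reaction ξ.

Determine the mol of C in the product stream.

A reacted = 0.254 × 337 = 85.6 mol; ν_A = −2, so ξ = 85.6/2 = 42.8 mol.
Outlet amounts (n = n₀ + ν ξ):
  A: 337 − 2(42.8) = 251.4
  C: 286 − 1(42.8) = 243.2
  B: 0 + 2(42.8) = 85.6
  D: 696 (inert)

243 mol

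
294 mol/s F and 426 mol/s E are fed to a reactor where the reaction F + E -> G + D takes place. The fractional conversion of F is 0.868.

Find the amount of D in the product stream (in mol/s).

255 mol/s

F reacted = 0.868 × 294 = 255.2 mol/s; ν_F = −1, so ξ = 255.2/1 = 255.2 mol/s.
Outlet amounts (n = n₀ + ν ξ):
  F: 294 − 1(255.2) = 38.81
  E: 426 − 1(255.2) = 170.8
  G: 0 + 1(255.2) = 255.2
  D: 0 + 1(255.2) = 255.2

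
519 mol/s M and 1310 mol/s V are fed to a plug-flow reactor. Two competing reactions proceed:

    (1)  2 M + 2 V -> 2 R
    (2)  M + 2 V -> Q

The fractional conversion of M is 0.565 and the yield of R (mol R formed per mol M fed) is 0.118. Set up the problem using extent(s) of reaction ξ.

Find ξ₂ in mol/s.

Yield of R: 2ξ₁ / 519 = 0.118 → ξ₁ = 30.62 mol/s.
Conversion of M: 2ξ₁ + 1ξ₂ = 0.565 × 519 = 293.2 → ξ₂ = 232 mol/s.
Outlet amounts (n = n₀ + Σ ν·ξ):
  M: 519 − 2(30.62) − 1(232) = 225.8
  V: 1310 − 2(30.62) − 2(232) = 784.8
  R: 0 + 2(30.62) = 61.24
  Q: 0 + 1(232) = 232

ξ₂ = 232 mol/s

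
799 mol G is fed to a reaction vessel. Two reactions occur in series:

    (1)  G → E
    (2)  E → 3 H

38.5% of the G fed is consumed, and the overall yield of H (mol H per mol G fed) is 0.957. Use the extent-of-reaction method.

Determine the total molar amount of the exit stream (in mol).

Conversion of G: G consumed = 1ξ₁ = 0.385 × 799 → ξ₁ = 307.6 mol.
Yield of H: 3ξ₂ / 799 = 0.957 → ξ₂ = 254.9 mol.
Outlet amounts (n = n₀ + Σ ν·ξ):
  G: 799 − 1(307.6) = 491.4
  E: 0 + 1(307.6) − 1(254.9) = 52.73
  H: 0 + 3(254.9) = 764.6
Total out = 491.4 + 52.73 + 764.6 = 1309 mol.

1310 mol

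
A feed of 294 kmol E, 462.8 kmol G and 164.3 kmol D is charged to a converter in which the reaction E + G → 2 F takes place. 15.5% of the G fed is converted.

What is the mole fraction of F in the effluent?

0.156

G reacted = 0.155 × 462.8 = 71.73 kmol; ν_G = −1, so ξ = 71.73/1 = 71.73 kmol.
Outlet amounts (n = n₀ + ν ξ):
  E: 294 − 1(71.73) = 222.3
  G: 462.8 − 1(71.73) = 391.1
  F: 0 + 2(71.73) = 143.5
  D: 164.3 (inert)
Total out = 921.1 kmol; y_F = 143.5 / 921.1 = 0.1558.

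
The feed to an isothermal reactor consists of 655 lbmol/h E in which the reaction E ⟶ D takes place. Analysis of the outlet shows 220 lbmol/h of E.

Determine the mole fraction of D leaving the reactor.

For E: n = n₀ − 1ξ → 220 = 655 − 1ξ, giving ξ = 435 lbmol/h.
Outlet amounts (n = n₀ + ν ξ):
  E: 655 − 1(435) = 220
  D: 0 + 1(435) = 435
Total out = 655 lbmol/h; y_D = 435 / 655 = 0.6641.

0.664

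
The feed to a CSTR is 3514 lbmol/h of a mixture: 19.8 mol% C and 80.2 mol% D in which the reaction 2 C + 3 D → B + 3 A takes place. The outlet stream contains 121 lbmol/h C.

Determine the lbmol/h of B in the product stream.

For C: n = n₀ − 2ξ → 121 = 695.8 − 2ξ, giving ξ = 287.4 lbmol/h.
Outlet amounts (n = n₀ + ν ξ):
  C: 695.8 − 2(287.4) = 121
  D: 2818 − 3(287.4) = 1956
  B: 0 + 1(287.4) = 287.4
  A: 0 + 3(287.4) = 862.2

287 lbmol/h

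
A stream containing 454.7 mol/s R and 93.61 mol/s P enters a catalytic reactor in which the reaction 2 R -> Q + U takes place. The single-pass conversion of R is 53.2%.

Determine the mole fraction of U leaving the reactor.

R reacted = 0.532 × 454.7 = 241.9 mol/s; ν_R = −2, so ξ = 241.9/2 = 121 mol/s.
Outlet amounts (n = n₀ + ν ξ):
  R: 454.7 − 2(121) = 212.8
  Q: 0 + 1(121) = 121
  U: 0 + 1(121) = 121
  P: 93.61 (inert)
Total out = 548.3 mol/s; y_U = 121 / 548.3 = 0.2206.

0.221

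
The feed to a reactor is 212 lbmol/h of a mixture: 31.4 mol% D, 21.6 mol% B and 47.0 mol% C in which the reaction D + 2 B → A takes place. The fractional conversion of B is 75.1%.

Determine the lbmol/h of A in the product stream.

B reacted = 0.751 × 45.79 = 34.39 lbmol/h; ν_B = −2, so ξ = 34.39/2 = 17.19 lbmol/h.
Outlet amounts (n = n₀ + ν ξ):
  D: 66.57 − 1(17.19) = 49.37
  B: 45.79 − 2(17.19) = 11.4
  A: 0 + 1(17.19) = 17.19
  C: 99.64 (inert)

17.2 lbmol/h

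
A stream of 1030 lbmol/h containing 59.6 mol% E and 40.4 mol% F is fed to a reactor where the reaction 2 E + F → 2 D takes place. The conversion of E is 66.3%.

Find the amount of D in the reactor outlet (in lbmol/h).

407 lbmol/h

E reacted = 0.663 × 613.9 = 407 lbmol/h; ν_E = −2, so ξ = 407/2 = 203.5 lbmol/h.
Outlet amounts (n = n₀ + ν ξ):
  E: 613.9 − 2(203.5) = 206.9
  F: 416.1 − 1(203.5) = 212.6
  D: 0 + 2(203.5) = 407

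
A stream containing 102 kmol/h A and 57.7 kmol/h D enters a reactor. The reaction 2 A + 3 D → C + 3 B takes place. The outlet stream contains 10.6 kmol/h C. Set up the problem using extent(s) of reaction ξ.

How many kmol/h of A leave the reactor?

80.8 kmol/h

For C: n = n₀ + 1ξ → 10.6 = 0 + 1ξ, giving ξ = 10.6 kmol/h.
Outlet amounts (n = n₀ + ν ξ):
  A: 102 − 2(10.6) = 80.8
  D: 57.7 − 3(10.6) = 25.9
  C: 0 + 1(10.6) = 10.6
  B: 0 + 3(10.6) = 31.8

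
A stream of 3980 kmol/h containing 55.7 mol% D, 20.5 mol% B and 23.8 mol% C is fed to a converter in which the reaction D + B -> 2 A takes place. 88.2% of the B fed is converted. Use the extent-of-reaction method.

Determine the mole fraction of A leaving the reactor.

B reacted = 0.882 × 815.9 = 719.6 kmol/h; ν_B = −1, so ξ = 719.6/1 = 719.6 kmol/h.
Outlet amounts (n = n₀ + ν ξ):
  D: 2217 − 1(719.6) = 1497
  B: 815.9 − 1(719.6) = 96.28
  A: 0 + 2(719.6) = 1439
  C: 947.2 (inert)
Total out = 3980 kmol/h; y_A = 1439 / 3980 = 0.3616.

0.362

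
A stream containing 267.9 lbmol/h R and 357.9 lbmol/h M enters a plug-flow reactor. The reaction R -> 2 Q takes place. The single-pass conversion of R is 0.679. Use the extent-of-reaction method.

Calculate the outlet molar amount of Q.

364 lbmol/h

R reacted = 0.679 × 267.9 = 181.9 lbmol/h; ν_R = −1, so ξ = 181.9/1 = 181.9 lbmol/h.
Outlet amounts (n = n₀ + ν ξ):
  R: 267.9 − 1(181.9) = 86
  Q: 0 + 2(181.9) = 363.8
  M: 357.9 (inert)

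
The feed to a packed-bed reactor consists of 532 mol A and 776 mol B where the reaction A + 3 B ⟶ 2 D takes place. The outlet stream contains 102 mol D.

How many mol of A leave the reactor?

For D: n = n₀ + 2ξ → 102 = 0 + 2ξ, giving ξ = 51 mol.
Outlet amounts (n = n₀ + ν ξ):
  A: 532 − 1(51) = 481
  B: 776 − 3(51) = 623
  D: 0 + 2(51) = 102

481 mol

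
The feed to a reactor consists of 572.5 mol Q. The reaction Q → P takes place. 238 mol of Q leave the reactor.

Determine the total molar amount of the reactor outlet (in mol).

For Q: n = n₀ − 1ξ → 238 = 572.5 − 1ξ, giving ξ = 334.5 mol.
Outlet amounts (n = n₀ + ν ξ):
  Q: 572.5 − 1(334.5) = 238
  P: 0 + 1(334.5) = 334.5
Total out = 238 + 334.5 = 572.5 mol.

572 mol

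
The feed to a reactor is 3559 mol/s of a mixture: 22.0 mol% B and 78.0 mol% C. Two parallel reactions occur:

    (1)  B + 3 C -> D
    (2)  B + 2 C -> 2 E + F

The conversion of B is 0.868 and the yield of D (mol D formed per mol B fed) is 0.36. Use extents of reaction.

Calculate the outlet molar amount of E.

796 mol/s

Yield of D: 1ξ₁ / 783 = 0.36 → ξ₁ = 281.9 mol/s.
Conversion of B: 1ξ₁ + 1ξ₂ = 0.868 × 783 = 679.6 → ξ₂ = 397.8 mol/s.
Outlet amounts (n = n₀ + Σ ν·ξ):
  B: 783 − 1(281.9) − 1(397.8) = 103.4
  C: 2776 − 3(281.9) − 2(397.8) = 1135
  D: 0 + 1(281.9) = 281.9
  E: 0 + 2(397.8) = 795.5
  F: 0 + 1(397.8) = 397.8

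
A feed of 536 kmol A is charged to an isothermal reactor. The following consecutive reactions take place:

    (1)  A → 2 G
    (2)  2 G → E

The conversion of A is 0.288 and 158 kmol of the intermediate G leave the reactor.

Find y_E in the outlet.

Conversion of A: A consumed = 1ξ₁ = 0.288 × 536 → ξ₁ = 154.4 kmol.
G balance: n_G = 0 + 2ξ₁ − 2ξ₂ = 158 → ξ₂ = (2·154.4 − 158)/2 = 75.37 kmol.
Outlet amounts (n = n₀ + Σ ν·ξ):
  A: 536 − 1(154.4) = 381.6
  G: 0 + 2(154.4) − 2(75.37) = 158
  E: 0 + 1(75.37) = 75.37
Total out = 615 kmol; y_E = 75.37 / 615 = 0.1225.

0.123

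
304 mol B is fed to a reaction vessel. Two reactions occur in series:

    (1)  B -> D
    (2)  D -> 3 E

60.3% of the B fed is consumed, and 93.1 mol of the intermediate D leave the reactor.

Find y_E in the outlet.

Conversion of B: B consumed = 1ξ₁ = 0.603 × 304 → ξ₁ = 183.3 mol.
D balance: n_D = 0 + 1ξ₁ − 1ξ₂ = 93.1 → ξ₂ = (1·183.3 − 93.1)/1 = 90.21 mol.
Outlet amounts (n = n₀ + Σ ν·ξ):
  B: 304 − 1(183.3) = 120.7
  D: 0 + 1(183.3) − 1(90.21) = 93.1
  E: 0 + 3(90.21) = 270.6
Total out = 484.4 mol; y_E = 270.6 / 484.4 = 0.5587.

0.559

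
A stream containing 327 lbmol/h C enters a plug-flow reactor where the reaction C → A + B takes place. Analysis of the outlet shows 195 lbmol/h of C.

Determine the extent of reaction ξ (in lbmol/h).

For C: n = n₀ − 1ξ → 195 = 327 − 1ξ, giving ξ = 132 lbmol/h.
Outlet amounts (n = n₀ + ν ξ):
  C: 327 − 1(132) = 195
  A: 0 + 1(132) = 132
  B: 0 + 1(132) = 132

ξ = 132 lbmol/h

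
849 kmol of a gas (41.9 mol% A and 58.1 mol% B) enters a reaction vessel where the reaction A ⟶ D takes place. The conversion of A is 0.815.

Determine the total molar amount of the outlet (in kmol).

A reacted = 0.815 × 355.7 = 289.9 kmol; ν_A = −1, so ξ = 289.9/1 = 289.9 kmol.
Outlet amounts (n = n₀ + ν ξ):
  A: 355.7 − 1(289.9) = 65.81
  D: 0 + 1(289.9) = 289.9
  B: 493.3 (inert)
Total out = 65.81 + 289.9 + 493.3 = 849 kmol.

849 kmol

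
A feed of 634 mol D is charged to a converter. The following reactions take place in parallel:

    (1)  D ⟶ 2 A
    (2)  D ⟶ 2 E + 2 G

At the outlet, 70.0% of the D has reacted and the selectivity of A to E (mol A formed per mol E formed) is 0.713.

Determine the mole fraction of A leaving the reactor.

Conversion of D: D consumed = 0.7 × 634 = 443.8 mol = 1ξ₁ + 1ξ₂.
Selectivity: 2ξ₁ / (2ξ₂) = 0.713 → ξ₁ = 0.713 ξ₂.
Substitute: (1·0.713 + 1) ξ₂ = 443.8 → ξ₂ = 259.1 mol, ξ₁ = 184.7 mol.
Outlet amounts (n = n₀ + Σ ν·ξ):
  D: 634 − 1(184.7) − 1(259.1) = 190.2
  A: 0 + 2(184.7) = 369.4
  E: 0 + 2(259.1) = 518.2
  G: 0 + 2(259.1) = 518.2
Total out = 1596 mol; y_A = 369.4 / 1596 = 0.2315.

0.231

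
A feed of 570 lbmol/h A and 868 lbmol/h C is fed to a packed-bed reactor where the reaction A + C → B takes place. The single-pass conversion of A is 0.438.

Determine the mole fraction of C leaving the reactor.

A reacted = 0.438 × 570 = 249.7 lbmol/h; ν_A = −1, so ξ = 249.7/1 = 249.7 lbmol/h.
Outlet amounts (n = n₀ + ν ξ):
  A: 570 − 1(249.7) = 320.3
  C: 868 − 1(249.7) = 618.3
  B: 0 + 1(249.7) = 249.7
Total out = 1188 lbmol/h; y_C = 618.3 / 1188 = 0.5203.

0.52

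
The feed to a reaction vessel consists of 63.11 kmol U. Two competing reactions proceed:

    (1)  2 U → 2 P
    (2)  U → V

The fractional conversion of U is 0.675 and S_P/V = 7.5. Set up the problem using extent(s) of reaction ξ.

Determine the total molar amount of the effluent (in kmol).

63.1 kmol

Conversion of U: U consumed = 0.675 × 63.11 = 42.6 kmol = 2ξ₁ + 1ξ₂.
Selectivity: 2ξ₁ / (1ξ₂) = 7.5 → ξ₁ = 3.75 ξ₂.
Substitute: (2·3.75 + 1) ξ₂ = 42.6 → ξ₂ = 5.012 kmol, ξ₁ = 18.79 kmol.
Outlet amounts (n = n₀ + Σ ν·ξ):
  U: 63.11 − 2(18.79) − 1(5.012) = 20.51
  P: 0 + 2(18.79) = 37.59
  V: 0 + 1(5.012) = 5.012
Total out = 20.51 + 37.59 + 5.012 = 63.11 kmol.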